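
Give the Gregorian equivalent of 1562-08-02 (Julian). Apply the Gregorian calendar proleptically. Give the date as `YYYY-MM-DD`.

1562-08-12

At this point the Julian calendar is 10 days behind the Gregorian.
2 August 1562 Julian + 10 days → 12 August 1562 Gregorian.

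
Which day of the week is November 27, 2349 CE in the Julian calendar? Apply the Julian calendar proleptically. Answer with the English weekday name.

Tuesday

This is JDN 2579361 (13 December 2349 Gregorian).
Since JDN mod 7 = 1 (0 = Monday), the day is Tuesday.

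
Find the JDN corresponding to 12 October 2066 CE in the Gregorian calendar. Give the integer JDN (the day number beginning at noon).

JDN 2299161 is 15 October 1582 CE (Gregorian); the target day is +176775 days from there, so JDN = 2475936.

2475936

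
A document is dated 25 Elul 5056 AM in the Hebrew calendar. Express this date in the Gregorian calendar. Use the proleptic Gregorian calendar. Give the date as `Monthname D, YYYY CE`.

September 1, 1296 CE

Julian Day Number of the source date = 2194659.
Converting JDN 2194659 to the Gregorian calendar gives 1 September 1296 CE.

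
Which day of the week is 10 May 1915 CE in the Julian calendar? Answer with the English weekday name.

In the Gregorian calendar this is 23 May 1915 (JDN 2420641).
Since JDN mod 7 = 6 (0 = Monday), the day is Sunday.

Sunday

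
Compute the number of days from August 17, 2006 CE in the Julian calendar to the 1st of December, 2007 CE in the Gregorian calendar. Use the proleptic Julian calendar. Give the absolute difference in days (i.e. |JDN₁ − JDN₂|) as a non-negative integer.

458

JDN of the first date = 2453978.
JDN of the second date = 2454436.
|2454436 − 2453978| = 458.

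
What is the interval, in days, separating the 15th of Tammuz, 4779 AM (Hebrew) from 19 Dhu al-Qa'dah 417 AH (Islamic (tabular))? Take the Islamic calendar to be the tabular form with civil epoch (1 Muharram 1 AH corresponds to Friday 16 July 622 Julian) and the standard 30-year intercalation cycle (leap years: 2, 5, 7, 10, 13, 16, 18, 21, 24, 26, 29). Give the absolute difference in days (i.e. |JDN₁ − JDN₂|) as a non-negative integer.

2751

JDN of the first date = 2093419.
JDN of the second date = 2096170.
|2096170 − 2093419| = 2751.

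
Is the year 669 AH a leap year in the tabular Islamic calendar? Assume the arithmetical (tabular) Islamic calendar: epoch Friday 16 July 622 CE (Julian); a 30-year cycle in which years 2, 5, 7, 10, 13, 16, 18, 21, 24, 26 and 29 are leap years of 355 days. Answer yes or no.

Year 669 AH is year 9 of its 30-year cycle; leap positions are 2, 5, 7, 10, 13, 16, 18, 21, 24, 26, 29, so it is a common year (354 days).

no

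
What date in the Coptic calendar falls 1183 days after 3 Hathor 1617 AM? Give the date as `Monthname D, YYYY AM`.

The starting date is JDN 2415336; 2415336 + 1183 = 2416519.
JDN 2416519 corresponds to Tobi 30, 1620 AM.

Tobi 30, 1620 AM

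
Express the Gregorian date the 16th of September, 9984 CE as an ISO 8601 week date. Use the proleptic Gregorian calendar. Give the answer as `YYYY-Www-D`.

The weekday is Sunday (ISO weekday 7).
That Sunday belongs to ISO week 37 of ISO year 9984.

9984-W37-7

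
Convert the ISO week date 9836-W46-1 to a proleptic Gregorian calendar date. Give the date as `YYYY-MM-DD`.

ISO week 1 of 9836 is the week containing the first Thursday of 9836.
Week 46, day 1 (Monday) lands on 9836-11-14.

9836-11-14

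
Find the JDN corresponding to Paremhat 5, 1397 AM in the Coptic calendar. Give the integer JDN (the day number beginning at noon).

2335103

Equivalently 11 March 1681 (Gregorian).
JDN 2451545 is 1 January 2000 CE (Gregorian); the target day is −116442 days from there, so JDN = 2335103.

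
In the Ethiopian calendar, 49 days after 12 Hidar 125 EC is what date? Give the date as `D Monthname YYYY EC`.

1 Tir 125 EC

Counting 49 days forward from JDN 1769583 reaches JDN 1769632, which is 1 Tir 125 EC.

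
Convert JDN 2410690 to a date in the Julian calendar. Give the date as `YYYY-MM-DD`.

JDN 2410690 is 22 February 1888 in the Gregorian calendar.
In the Julian calendar that day is 1888-02-10.

1888-02-10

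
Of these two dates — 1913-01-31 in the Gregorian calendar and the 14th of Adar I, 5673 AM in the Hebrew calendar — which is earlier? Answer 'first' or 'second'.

Converting both to JDN: 2419799 vs 2419820; the smaller is the first.

first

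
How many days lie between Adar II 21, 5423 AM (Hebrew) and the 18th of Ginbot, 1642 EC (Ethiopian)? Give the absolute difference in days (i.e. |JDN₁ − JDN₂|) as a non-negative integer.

JDN of the first date = 2328547.
JDN of the second date = 2323853.
|2323853 − 2328547| = 4694.

4694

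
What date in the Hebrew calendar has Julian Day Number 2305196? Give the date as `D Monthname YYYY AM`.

29 Nisan 5359 AM

JDN 2305196 is 24 April 1599 in the Gregorian calendar.
In the Hebrew calendar that day is 29 Nisan 5359 AM.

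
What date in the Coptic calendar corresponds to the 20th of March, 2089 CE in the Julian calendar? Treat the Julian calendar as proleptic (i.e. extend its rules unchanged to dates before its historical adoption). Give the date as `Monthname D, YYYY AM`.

Paremhat 24, 1805 AM

The source date corresponds to 2 April 2089 in the Gregorian calendar (JDN 2484144).
That day falls on 24 Paremhat 1805 AM in the Coptic calendar.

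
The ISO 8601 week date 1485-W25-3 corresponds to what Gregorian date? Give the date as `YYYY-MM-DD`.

ISO week 1 of 1485 is the week containing the first Thursday of 1485.
Week 25, day 3 (Wednesday) lands on 1485-06-17.

1485-06-17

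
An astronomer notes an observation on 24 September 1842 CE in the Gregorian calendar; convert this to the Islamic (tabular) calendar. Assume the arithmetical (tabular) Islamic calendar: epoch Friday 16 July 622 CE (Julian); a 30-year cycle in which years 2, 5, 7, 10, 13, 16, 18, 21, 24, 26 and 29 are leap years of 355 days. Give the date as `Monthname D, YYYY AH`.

Julian Day Number of the source date = 2394103.
Converting JDN 2394103 to the tabular Islamic calendar gives 18 Sha'ban 1258 AH.

Sha'ban 18, 1258 AH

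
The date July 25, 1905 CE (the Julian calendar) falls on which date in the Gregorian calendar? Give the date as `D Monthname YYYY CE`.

7 August 1905 CE

The Julian–Gregorian offset here is 13 days (Julian trailing).
25 July 1905 Julian + 13 days → 7 August 1905 Gregorian.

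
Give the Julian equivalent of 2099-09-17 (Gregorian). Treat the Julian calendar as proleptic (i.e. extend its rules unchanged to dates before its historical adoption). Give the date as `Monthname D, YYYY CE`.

September 4, 2099 CE

At this point the Julian calendar is 13 days behind the Gregorian.
17 September 2099 Gregorian − 13 days → 4 September 2099 Julian.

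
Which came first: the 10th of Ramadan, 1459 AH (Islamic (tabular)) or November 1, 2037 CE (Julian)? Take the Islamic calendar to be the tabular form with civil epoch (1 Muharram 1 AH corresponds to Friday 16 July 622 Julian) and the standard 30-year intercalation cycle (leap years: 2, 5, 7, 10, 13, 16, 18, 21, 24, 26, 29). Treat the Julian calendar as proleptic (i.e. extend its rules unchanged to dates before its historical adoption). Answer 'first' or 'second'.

First date → JDN 2465352; second date → JDN 2465377.
JDN 2465352 < JDN 2465377, so the first date is earlier.

first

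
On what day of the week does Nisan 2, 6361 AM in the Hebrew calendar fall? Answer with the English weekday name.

Friday

In the Gregorian calendar this is 27 March 2601 (JDN 2671141).
Since JDN mod 7 = 4 (0 = Monday), the day is Friday.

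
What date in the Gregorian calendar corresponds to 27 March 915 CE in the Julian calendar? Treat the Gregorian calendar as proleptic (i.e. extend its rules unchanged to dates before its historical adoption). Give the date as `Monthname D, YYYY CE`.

For dates in this range the Gregorian date is 5 days ahead of the Julian.
27 March 915 Julian + 5 days → 1 April 915 Gregorian.

April 1, 915 CE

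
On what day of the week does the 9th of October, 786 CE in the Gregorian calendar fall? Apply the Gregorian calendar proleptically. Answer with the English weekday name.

2008422 ≡ 3 (mod 7); counting from Monday = 0 gives Thursday.

Thursday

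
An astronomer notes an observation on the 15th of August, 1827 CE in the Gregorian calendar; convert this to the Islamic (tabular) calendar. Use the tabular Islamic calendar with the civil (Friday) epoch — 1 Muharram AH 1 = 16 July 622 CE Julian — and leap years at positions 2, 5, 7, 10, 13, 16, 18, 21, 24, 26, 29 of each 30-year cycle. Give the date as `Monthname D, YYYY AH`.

Muharram 22, 1243 AH

Julian Day Number of the source date = 2388584.
Converting JDN 2388584 to the tabular Islamic calendar gives 22 Muharram 1243 AH.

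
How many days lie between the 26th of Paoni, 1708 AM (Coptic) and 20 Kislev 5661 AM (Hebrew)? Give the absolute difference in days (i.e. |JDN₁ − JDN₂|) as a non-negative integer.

First date → JDN 2448807; second date → JDN 2415366.
The interval is |2448807 − 2415366| = 33441 days.

33441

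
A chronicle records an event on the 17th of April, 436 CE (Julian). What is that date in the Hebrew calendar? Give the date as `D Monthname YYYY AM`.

14 Iyar 4196 AM

Julian Day Number of the source date = 1880414.
Converting JDN 1880414 to the Hebrew calendar gives 14 Iyar 4196 AM.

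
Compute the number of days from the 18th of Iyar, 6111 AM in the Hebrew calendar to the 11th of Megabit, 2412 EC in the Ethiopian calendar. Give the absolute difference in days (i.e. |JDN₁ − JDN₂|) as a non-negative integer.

25150

JDN of the first date = 2579879.
JDN of the second date = 2605029.
|2605029 − 2579879| = 25150.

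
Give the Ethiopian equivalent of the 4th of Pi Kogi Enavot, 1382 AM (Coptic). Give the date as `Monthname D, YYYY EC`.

The source date corresponds to 6 September 1666 in the Gregorian calendar (JDN 2329803).
That day falls on 4 Pagume 1658 EC in the Ethiopian calendar.

Pagume 4, 1658 EC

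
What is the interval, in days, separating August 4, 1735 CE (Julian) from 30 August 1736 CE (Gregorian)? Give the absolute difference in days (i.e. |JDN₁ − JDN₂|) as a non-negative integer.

JDN of the first date = 2354982.
JDN of the second date = 2355363.
|2355363 − 2354982| = 381.

381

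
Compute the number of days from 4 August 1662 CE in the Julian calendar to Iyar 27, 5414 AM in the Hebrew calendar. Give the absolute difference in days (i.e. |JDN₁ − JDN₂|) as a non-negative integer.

3014

JDN of the first date = 2328319.
JDN of the second date = 2325305.
|2325305 − 2328319| = 3014.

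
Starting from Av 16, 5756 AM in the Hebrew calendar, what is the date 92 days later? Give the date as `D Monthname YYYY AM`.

JDN of Av 16, 5756 AM = 2450297.
2450297 + 92 = 2450389.
JDN 2450389 in the Hebrew calendar is 19 Cheshvan 5757 AM.

19 Cheshvan 5757 AM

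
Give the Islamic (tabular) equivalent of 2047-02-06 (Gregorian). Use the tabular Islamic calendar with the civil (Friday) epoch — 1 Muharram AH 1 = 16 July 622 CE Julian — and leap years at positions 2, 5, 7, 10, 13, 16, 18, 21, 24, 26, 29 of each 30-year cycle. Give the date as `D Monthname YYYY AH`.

Julian Day Number of the source date = 2468748.
Converting JDN 2468748 to the tabular Islamic calendar gives 10 Rabi' al-Thani 1469 AH.

10 Rabi' al-Thani 1469 AH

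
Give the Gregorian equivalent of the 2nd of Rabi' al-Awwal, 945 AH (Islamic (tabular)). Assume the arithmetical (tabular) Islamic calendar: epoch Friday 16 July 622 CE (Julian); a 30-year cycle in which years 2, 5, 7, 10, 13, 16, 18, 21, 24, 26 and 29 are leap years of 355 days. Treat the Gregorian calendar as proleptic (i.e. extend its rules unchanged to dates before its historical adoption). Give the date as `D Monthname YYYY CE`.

Julian Day Number of the source date = 2283022.
Converting JDN 2283022 to the Gregorian calendar gives 8 August 1538 CE.

8 August 1538 CE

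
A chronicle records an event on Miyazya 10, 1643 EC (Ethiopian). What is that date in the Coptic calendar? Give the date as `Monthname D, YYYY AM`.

Both dates share Julian Day Number 2324180; in the Coptic calendar that is 10 Parmouti 1367 AM.

Parmouti 10, 1367 AM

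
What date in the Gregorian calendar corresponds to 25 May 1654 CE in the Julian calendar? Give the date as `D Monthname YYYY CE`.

4 June 1654 CE

For dates in this range the Gregorian date is 10 days ahead of the Julian.
25 May 1654 Julian + 10 days → 4 June 1654 Gregorian.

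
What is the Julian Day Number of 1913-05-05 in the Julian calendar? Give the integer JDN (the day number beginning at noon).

2419906

Equivalently 18 May 1913 (Gregorian).
JDN 2299161 is 15 October 1582 CE (Gregorian); the target day is +120745 days from there, so JDN = 2419906.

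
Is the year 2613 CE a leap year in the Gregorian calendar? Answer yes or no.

no

2613 is not divisible by 4, so it is a common year.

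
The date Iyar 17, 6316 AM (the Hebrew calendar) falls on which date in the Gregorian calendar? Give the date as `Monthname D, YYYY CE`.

Both dates share Julian Day Number 2654769; in the Gregorian calendar that is 29 May 2556 CE.

May 29, 2556 CE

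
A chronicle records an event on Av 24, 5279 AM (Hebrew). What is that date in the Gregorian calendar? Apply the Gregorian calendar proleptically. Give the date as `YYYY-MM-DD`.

Julian Day Number of the source date = 2276075.
Converting JDN 2276075 to the Gregorian calendar gives 1 August 1519 CE.

1519-08-01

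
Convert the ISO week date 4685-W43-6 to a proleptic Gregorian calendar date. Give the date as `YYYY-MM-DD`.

ISO week 1 of 4685 is the week containing the first Thursday of 4685.
Week 43, day 6 (Saturday) lands on 4685-10-24.

4685-10-24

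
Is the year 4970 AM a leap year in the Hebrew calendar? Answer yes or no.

yes

Hebrew year 4970 is year 11 of its 19-year Metonic cycle; leap years are at positions 3, 6, 8, 11, 14, 17, 19, so it is a leap year (13 months).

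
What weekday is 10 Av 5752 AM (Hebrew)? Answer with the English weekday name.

In the Gregorian calendar this is 9 August 1992 (JDN 2448844).
Since JDN mod 7 = 6 (0 = Monday), the day is Sunday.

Sunday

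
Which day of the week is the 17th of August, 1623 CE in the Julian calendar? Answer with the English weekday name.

Sunday

Equivalently 27 August 1623 Gregorian, JDN 2314087.
2314087 ≡ 6 (mod 7); counting from Monday = 0 gives Sunday.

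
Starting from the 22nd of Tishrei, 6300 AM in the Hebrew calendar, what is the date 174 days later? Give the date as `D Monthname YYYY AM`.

The starting date is JDN 2648688; 2648688 + 174 = 2648862.
JDN 2648862 corresponds to 17 Adar II 6300 AM.

17 Adar II 6300 AM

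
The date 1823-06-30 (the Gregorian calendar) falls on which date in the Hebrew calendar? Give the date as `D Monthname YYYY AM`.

21 Tammuz 5583 AM

Both dates share Julian Day Number 2387077; in the Hebrew calendar that is 21 Tammuz 5583 AM.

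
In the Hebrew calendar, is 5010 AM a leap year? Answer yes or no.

Hebrew year 5010 is year 13 of its 19-year Metonic cycle; leap years are at positions 3, 6, 8, 11, 14, 17, 19, so it is a common year (12 months).

no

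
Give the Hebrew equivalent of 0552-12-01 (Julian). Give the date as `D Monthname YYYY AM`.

28 Kislev 4313 AM

Julian Day Number of the source date = 1923011.
Converting JDN 1923011 to the Hebrew calendar gives 28 Kislev 4313 AM.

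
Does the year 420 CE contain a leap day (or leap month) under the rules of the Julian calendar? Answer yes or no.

420 mod 4 = 0, so it is a leap year in the Julian calendar.

yes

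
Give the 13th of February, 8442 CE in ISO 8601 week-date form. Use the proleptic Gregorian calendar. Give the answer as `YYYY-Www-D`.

The weekday is Thursday (ISO weekday 4).
That Thursday belongs to ISO week 7 of ISO year 8442.

8442-W07-4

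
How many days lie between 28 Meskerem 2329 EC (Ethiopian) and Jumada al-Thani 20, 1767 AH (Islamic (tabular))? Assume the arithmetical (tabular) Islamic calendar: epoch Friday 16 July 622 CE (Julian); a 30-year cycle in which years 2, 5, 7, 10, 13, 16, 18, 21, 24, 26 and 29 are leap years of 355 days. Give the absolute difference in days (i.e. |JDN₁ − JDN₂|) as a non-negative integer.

JDN of the first date = 2574550.
JDN of the second date = 2574419.
|2574419 − 2574550| = 131.

131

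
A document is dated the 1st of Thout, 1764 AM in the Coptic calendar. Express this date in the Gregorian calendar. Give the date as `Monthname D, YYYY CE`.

September 12, 2047 CE

Both dates share Julian Day Number 2468966; in the Gregorian calendar that is 12 September 2047 CE.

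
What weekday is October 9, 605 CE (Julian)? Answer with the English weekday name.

In the proleptic Gregorian calendar this is 12 October 605 (JDN 1942316).
1942316 ≡ 5 (mod 7); counting from Monday = 0 gives Saturday.

Saturday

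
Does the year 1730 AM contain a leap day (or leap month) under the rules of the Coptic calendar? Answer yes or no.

no

1730 mod 4 = 2; in the Coptic calendar a year is leap when year mod 4 = 3, so it is a common year.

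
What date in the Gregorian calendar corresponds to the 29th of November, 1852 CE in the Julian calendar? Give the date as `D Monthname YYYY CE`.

11 December 1852 CE

The Julian–Gregorian offset here is 12 days (Julian trailing).
29 November 1852 Julian + 12 days → 11 December 1852 Gregorian.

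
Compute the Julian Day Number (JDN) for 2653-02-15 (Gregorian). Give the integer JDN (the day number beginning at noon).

JDN 2400001 is 17 November 1858 CE (Gregorian), MJD 0; the target day is +290093 days from there, so JDN = 2690094.

2690094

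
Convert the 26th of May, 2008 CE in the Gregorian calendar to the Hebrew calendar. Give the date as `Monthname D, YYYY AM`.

Both dates share Julian Day Number 2454613; in the Hebrew calendar that is 21 Iyar 5768 AM.

Iyar 21, 5768 AM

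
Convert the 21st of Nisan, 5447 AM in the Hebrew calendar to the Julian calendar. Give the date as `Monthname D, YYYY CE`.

March 25, 1687 CE

Julian Day Number of the source date = 2337318.
Converting JDN 2337318 to the Julian calendar gives 25 March 1687 CE.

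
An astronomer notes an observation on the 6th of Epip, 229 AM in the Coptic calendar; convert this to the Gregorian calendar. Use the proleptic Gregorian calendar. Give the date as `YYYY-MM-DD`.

Julian Day Number of the source date = 1908612.
Converting JDN 1908612 to the Gregorian calendar gives 2 July 513 CE.

0513-07-02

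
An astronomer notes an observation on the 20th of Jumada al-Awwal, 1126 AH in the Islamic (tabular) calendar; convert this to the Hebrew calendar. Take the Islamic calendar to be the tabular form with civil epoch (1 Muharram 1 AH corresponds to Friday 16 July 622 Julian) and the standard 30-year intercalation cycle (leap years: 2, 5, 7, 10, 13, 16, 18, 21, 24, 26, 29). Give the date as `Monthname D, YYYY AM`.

Sivan 20, 5474 AM

Julian Day Number of the source date = 2347239.
Converting JDN 2347239 to the Hebrew calendar gives 20 Sivan 5474 AM.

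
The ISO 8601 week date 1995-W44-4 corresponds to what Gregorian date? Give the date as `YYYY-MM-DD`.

1995-11-02

ISO week 1 of 1995 is the week containing the first Thursday of 1995.
Week 44, day 4 (Thursday) lands on 1995-11-02.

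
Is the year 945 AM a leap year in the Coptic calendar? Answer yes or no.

945 mod 4 = 1; in the Coptic calendar a year is leap when year mod 4 = 3, so it is a common year.

no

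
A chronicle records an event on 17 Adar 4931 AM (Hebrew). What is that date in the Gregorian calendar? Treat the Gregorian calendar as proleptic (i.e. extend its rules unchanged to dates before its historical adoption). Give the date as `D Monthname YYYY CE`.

Julian Day Number of the source date = 2148820.
Converting JDN 2148820 to the Gregorian calendar gives 3 March 1171 CE.

3 March 1171 CE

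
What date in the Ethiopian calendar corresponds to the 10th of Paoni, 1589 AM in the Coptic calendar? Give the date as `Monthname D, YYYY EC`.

The source date corresponds to 16 June 1873 in the Gregorian calendar (JDN 2405326).
That day falls on 10 Sene 1865 EC in the Ethiopian calendar.

Sene 10, 1865 EC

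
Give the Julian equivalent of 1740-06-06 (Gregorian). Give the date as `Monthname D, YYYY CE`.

May 26, 1740 CE

At this point the Julian calendar is 11 days behind the Gregorian.
6 June 1740 Gregorian − 11 days → 26 May 1740 Julian.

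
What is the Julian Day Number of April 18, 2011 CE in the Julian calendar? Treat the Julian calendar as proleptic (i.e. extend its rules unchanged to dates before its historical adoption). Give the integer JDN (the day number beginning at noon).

2455683

In the Gregorian calendar the same day is 1 May 2011.
JDN 2451545 is 1 January 2000 CE (Gregorian); the target day is +4138 days from there, so JDN = 2455683.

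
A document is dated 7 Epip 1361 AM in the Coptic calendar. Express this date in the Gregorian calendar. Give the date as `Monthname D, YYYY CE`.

July 11, 1645 CE

Julian Day Number of the source date = 2322076.
Converting JDN 2322076 to the Gregorian calendar gives 11 July 1645 CE.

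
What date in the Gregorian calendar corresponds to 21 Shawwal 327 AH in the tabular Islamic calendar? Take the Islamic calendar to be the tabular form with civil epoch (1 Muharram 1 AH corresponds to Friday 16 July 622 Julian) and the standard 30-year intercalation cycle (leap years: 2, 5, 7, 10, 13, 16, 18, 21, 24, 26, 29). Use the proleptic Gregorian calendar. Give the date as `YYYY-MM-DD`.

Both dates share Julian Day Number 2064250; in the Gregorian calendar that is 16 August 939 CE.

0939-08-16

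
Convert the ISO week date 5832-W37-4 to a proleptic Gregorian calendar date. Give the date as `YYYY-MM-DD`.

ISO week 1 of 5832 is the week containing the first Thursday of 5832.
Week 37, day 4 (Thursday) lands on 5832-09-13.

5832-09-13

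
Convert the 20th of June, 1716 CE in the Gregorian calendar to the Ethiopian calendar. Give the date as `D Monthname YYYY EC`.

Both dates share Julian Day Number 2347987; in the Ethiopian calendar that is 15 Sene 1708 EC.

15 Sene 1708 EC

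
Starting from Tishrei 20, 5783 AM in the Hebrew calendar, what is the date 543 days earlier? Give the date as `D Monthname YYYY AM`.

8 Iyar 5781 AM

The starting date is JDN 2459868; 2459868 − 543 = 2459325.
JDN 2459325 corresponds to 8 Iyar 5781 AM.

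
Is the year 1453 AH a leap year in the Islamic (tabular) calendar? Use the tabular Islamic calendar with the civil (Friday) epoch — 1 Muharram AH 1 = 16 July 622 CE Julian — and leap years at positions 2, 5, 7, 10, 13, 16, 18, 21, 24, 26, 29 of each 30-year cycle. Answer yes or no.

yes

Year 1453 AH is year 13 of its 30-year cycle; leap positions are 2, 5, 7, 10, 13, 16, 18, 21, 24, 26, 29, so it is a leap year (355 days).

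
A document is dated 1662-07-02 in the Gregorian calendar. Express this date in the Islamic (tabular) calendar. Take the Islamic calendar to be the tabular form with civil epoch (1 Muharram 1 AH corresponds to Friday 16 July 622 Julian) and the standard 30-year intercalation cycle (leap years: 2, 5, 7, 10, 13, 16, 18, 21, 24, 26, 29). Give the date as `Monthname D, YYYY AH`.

Dhu al-Qa'dah 15, 1072 AH

Both dates share Julian Day Number 2328276; in the tabular Islamic calendar that is 15 Dhu al-Qa'dah 1072 AH.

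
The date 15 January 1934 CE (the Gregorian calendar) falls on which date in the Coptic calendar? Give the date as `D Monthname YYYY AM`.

7 Tobi 1650 AM

Both dates share Julian Day Number 2427453; in the Coptic calendar that is 7 Tobi 1650 AM.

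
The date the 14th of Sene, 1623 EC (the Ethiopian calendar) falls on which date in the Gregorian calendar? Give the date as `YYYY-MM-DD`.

Both dates share Julian Day Number 2316939; in the Gregorian calendar that is 18 June 1631 CE.

1631-06-18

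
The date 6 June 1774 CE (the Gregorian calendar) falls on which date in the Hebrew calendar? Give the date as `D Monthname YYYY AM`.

27 Sivan 5534 AM

Julian Day Number of the source date = 2369157.
Converting JDN 2369157 to the Hebrew calendar gives 27 Sivan 5534 AM.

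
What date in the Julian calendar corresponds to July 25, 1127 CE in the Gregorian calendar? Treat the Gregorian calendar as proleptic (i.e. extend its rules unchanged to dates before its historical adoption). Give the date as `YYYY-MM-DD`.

The Julian–Gregorian offset here is 7 days (Julian trailing).
25 July 1127 Gregorian − 7 days → 18 July 1127 Julian.

1127-07-18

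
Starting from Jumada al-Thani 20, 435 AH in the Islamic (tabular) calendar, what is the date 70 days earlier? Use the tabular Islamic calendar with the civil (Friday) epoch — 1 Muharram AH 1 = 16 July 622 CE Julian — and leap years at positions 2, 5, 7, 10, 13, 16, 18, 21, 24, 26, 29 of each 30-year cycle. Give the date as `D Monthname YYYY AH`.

Counting 70 days back from JDN 2102402 reaches JDN 2102332, which is 9 Rabi' al-Thani 435 AH.

9 Rabi' al-Thani 435 AH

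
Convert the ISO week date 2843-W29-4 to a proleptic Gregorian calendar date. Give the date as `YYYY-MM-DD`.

ISO week 1 of 2843 is the week containing the first Thursday of 2843.
Week 29, day 4 (Thursday) lands on 2843-07-16.

2843-07-16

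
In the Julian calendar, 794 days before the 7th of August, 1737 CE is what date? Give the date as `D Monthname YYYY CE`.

5 June 1735 CE

The starting date is JDN 2355716; 2355716 − 794 = 2354922.
JDN 2354922 corresponds to 5 June 1735 CE.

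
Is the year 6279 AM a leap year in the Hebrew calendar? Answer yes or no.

Hebrew year 6279 is year 9 of its 19-year Metonic cycle; leap years are at positions 3, 6, 8, 11, 14, 17, 19, so it is a common year (12 months).

no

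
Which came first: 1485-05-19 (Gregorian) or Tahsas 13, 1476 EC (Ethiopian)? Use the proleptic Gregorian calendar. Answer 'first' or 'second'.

First date → JDN 2263584; second date → JDN 2263067.
JDN 2263067 < JDN 2263584, so the second date is earlier.

second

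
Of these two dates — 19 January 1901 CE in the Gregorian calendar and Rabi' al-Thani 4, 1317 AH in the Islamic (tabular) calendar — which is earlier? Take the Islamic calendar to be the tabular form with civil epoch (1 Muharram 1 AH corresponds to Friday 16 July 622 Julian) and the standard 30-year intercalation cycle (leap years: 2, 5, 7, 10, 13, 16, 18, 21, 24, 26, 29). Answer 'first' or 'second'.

second

The two dates have Julian Day Numbers 2415404 and 2414879 respectively.
Since 2414879 < 2415404, the second date comes first.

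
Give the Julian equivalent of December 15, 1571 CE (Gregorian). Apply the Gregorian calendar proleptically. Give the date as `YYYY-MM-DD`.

At this point the Julian calendar is 10 days behind the Gregorian.
15 December 1571 Gregorian − 10 days → 5 December 1571 Julian.

1571-12-05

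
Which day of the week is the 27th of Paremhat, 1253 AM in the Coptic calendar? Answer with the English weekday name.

This is JDN 2282529 (2 April 1537 Gregorian).
Since JDN mod 7 = 4 (0 = Monday), the day is Friday.

Friday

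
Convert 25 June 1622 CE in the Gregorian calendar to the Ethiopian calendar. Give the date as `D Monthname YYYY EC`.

Both dates share Julian Day Number 2313659; in the Ethiopian calendar that is 21 Sene 1614 EC.

21 Sene 1614 EC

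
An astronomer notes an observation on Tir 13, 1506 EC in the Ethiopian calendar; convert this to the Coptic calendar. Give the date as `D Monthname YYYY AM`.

The source date corresponds to 18 January 1514 in the proleptic Gregorian calendar (JDN 2274054).
That day falls on 13 Tobi 1230 AM in the Coptic calendar.

13 Tobi 1230 AM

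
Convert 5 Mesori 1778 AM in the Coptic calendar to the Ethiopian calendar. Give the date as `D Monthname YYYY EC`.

5 Nehase 2054 EC

Both dates share Julian Day Number 2474413; in the Ethiopian calendar that is 5 Nehase 2054 EC.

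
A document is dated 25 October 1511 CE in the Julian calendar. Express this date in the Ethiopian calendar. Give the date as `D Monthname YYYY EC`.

The source date corresponds to 4 November 1511 in the proleptic Gregorian calendar (JDN 2273248).
That day falls on 27 Tikimt 1504 EC in the Ethiopian calendar.

27 Tikimt 1504 EC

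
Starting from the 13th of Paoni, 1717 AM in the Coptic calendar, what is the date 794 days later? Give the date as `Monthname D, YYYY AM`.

Mesori 17, 1719 AM

JDN of the 13th of Paoni, 1717 AM = 2452081.
2452081 + 794 = 2452875.
JDN 2452875 in the Coptic calendar is Mesori 17, 1719 AM.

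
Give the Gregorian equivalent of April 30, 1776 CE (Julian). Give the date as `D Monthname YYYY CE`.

11 May 1776 CE

The Julian–Gregorian offset here is 11 days (Julian trailing).
30 April 1776 Julian + 11 days → 11 May 1776 Gregorian.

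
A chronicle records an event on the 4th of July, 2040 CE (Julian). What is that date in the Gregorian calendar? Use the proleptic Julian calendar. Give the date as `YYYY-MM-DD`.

For dates in this range the Gregorian date is 13 days ahead of the Julian.
4 July 2040 Julian + 13 days → 17 July 2040 Gregorian.

2040-07-17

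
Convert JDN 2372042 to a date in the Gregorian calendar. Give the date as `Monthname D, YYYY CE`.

April 30, 1782 CE

JDN 2451545 is 1 Jan 2000; 2372042 is −79503 days from there.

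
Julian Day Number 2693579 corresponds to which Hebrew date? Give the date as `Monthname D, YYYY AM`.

Av 25, 6422 AM

The Gregorian equivalent of JDN 2693579 is 1 September 2662.
In the Hebrew calendar that day is Av 25, 6422 AM.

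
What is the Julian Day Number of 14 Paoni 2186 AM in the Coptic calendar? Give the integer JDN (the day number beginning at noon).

Equivalently 24 June 2470 (Gregorian).
JDN 2299161 is 15 October 1582 CE (Gregorian); the target day is +324223 days from there, so JDN = 2623384.

2623384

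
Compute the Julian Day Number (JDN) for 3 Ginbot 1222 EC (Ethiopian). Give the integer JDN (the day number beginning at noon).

2170433

Equivalently 5 May 1230 (proleptic Gregorian).
JDN 2299161 is 15 October 1582 CE (Gregorian); the target day is −128728 days from there, so JDN = 2170433.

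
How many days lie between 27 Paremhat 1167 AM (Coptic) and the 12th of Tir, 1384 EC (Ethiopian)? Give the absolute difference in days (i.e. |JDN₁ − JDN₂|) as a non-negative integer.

JDN of the first date = 2251117.
JDN of the second date = 2229493.
|2229493 − 2251117| = 21624.

21624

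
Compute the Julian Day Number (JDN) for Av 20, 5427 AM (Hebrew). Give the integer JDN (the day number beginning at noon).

2330141

Equivalently 10 August 1667 (Gregorian).
JDN 2451545 is 1 January 2000 CE (Gregorian); the target day is −121404 days from there, so JDN = 2330141.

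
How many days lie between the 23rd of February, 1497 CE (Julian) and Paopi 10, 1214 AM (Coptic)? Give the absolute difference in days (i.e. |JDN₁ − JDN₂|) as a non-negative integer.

First date → JDN 2267891; second date → JDN 2268117.
The interval is |2267891 − 2268117| = 226 days.

226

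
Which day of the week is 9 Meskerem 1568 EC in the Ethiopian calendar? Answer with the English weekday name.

In the proleptic Gregorian calendar this is 17 September 1575 (JDN 2296576).
2296576 ≡ 2 (mod 7); counting from Monday = 0 gives Wednesday.

Wednesday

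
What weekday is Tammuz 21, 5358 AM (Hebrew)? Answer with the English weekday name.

In the Gregorian calendar this is 25 July 1598 (JDN 2304923).
2304923 ≡ 5 (mod 7); counting from Monday = 0 gives Saturday.

Saturday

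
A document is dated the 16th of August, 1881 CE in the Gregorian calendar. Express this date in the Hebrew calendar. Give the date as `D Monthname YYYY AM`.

21 Av 5641 AM

Both dates share Julian Day Number 2408309; in the Hebrew calendar that is 21 Av 5641 AM.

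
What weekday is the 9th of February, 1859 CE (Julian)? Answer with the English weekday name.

In the Gregorian calendar this is 21 February 1859 (JDN 2400097).
JDN 2400097 mod 7 = 0, and JDN 0 was a Monday, so this is a Monday.

Monday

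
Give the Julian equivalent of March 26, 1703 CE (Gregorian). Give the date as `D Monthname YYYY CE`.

15 March 1703 CE

For dates in this range the Gregorian date is 11 days ahead of the Julian.
26 March 1703 Gregorian − 11 days → 15 March 1703 Julian.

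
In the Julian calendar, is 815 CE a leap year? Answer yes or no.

no

815 mod 4 = 3, so it is a common year in the Julian calendar.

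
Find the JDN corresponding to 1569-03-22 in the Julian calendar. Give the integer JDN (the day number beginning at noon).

Equivalently 1 April 1569 (proleptic Gregorian).
JDN 2299161 is 15 October 1582 CE (Gregorian); the target day is −4945 days from there, so JDN = 2294216.

2294216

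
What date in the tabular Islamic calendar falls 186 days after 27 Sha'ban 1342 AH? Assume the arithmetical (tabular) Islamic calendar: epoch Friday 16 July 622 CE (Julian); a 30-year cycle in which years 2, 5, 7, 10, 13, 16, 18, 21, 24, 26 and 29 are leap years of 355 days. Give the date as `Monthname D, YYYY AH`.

Rabi' al-Awwal 7, 1343 AH

The starting date is JDN 2423879; 2423879 + 186 = 2424065.
JDN 2424065 corresponds to Rabi' al-Awwal 7, 1343 AH.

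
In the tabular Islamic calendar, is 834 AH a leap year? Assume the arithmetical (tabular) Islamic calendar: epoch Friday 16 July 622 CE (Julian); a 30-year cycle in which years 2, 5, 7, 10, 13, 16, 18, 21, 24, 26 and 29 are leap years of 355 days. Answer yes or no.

yes

Year 834 AH is year 24 of its 30-year cycle; leap positions are 2, 5, 7, 10, 13, 16, 18, 21, 24, 26, 29, so it is a leap year (355 days).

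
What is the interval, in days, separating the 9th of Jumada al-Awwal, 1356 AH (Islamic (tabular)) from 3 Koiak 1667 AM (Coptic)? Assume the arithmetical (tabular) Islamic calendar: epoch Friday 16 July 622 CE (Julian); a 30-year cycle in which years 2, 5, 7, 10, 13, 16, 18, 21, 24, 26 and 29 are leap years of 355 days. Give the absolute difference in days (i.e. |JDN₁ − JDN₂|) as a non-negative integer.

First date → JDN 2428733; second date → JDN 2433628.
The interval is |2428733 − 2433628| = 4895 days.

4895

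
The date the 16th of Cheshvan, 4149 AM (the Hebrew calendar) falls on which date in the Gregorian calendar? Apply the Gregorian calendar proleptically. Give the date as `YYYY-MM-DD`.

Both dates share Julian Day Number 1863081; in the Gregorian calendar that is 3 November 388 CE.

0388-11-03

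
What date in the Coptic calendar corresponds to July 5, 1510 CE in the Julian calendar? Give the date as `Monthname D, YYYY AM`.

Both dates share Julian Day Number 2272771; in the Coptic calendar that is 11 Epip 1226 AM.

Epip 11, 1226 AM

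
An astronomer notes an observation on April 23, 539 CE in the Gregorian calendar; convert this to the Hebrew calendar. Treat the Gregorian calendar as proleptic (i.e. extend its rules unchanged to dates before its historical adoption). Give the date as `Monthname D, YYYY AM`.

Iyar 17, 4299 AM

Both dates share Julian Day Number 1918038; in the Hebrew calendar that is 17 Iyar 4299 AM.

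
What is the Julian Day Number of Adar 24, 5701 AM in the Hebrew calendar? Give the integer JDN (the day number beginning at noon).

Equivalently 23 March 1941 (Gregorian).
JDN 2299161 is 15 October 1582 CE (Gregorian); the target day is +130916 days from there, so JDN = 2430077.

2430077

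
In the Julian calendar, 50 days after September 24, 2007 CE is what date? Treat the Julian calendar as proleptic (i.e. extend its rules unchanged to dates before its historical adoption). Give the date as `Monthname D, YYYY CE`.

JDN of September 24, 2007 CE = 2454381.
2454381 + 50 = 2454431.
JDN 2454431 in the Julian calendar is November 13, 2007 CE.

November 13, 2007 CE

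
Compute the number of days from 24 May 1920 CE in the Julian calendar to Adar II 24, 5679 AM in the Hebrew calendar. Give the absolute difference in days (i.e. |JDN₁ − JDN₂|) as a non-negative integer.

438

JDN of the first date = 2422482.
JDN of the second date = 2422044.
|2422044 − 2422482| = 438.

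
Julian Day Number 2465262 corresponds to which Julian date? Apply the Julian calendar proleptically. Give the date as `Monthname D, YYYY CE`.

July 9, 2037 CE

The Gregorian equivalent of JDN 2465262 is 22 July 2037.
In the Julian calendar that day is July 9, 2037 CE.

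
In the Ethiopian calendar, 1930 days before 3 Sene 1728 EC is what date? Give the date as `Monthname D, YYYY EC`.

Yekatit 20, 1723 EC

Counting 1930 days back from JDN 2355280 reaches JDN 2353350, which is Yekatit 20, 1723 EC.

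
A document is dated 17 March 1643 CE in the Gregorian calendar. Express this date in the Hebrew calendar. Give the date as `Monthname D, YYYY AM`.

Adar 26, 5403 AM

Both dates share Julian Day Number 2321229; in the Hebrew calendar that is 26 Adar 5403 AM.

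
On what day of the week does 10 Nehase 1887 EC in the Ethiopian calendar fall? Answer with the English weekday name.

Thursday

In the Gregorian calendar this is 15 August 1895 (JDN 2413421).
JDN 2413421 mod 7 = 3, and JDN 0 was a Monday, so this is a Thursday.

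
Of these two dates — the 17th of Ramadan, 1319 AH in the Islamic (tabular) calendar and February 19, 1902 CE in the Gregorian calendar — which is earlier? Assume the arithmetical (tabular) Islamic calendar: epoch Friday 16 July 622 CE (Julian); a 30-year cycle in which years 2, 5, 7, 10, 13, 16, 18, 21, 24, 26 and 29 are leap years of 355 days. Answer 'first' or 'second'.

first

First date → JDN 2415747; second date → JDN 2415800.
JDN 2415747 < JDN 2415800, so the first date is earlier.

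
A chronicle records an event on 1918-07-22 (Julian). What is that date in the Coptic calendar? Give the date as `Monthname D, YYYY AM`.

Julian Day Number of the source date = 2421810.
Converting JDN 2421810 to the Coptic calendar gives 28 Epip 1634 AM.

Epip 28, 1634 AM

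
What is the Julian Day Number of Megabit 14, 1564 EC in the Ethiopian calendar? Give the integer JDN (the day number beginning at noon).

In the proleptic Gregorian calendar the same day is 20 March 1572.
JDN 2451545 is 1 January 2000 CE (Gregorian); the target day is −156245 days from there, so JDN = 2295300.

2295300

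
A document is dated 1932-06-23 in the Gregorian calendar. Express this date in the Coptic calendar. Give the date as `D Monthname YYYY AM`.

Both dates share Julian Day Number 2426882; in the Coptic calendar that is 16 Paoni 1648 AM.

16 Paoni 1648 AM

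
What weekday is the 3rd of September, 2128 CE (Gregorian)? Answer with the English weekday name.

2498542 ≡ 4 (mod 7); counting from Monday = 0 gives Friday.

Friday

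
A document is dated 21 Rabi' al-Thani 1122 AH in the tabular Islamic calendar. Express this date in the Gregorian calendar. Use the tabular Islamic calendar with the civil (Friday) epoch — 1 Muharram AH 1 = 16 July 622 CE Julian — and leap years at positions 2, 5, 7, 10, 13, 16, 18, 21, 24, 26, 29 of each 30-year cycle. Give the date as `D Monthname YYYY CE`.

Both dates share Julian Day Number 2345794; in the Gregorian calendar that is 19 June 1710 CE.

19 June 1710 CE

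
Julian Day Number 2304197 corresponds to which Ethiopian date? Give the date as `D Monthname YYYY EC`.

JDN 2304197 is 29 July 1596 in the Gregorian calendar.
In the Ethiopian calendar that day is 25 Hamle 1588 EC.

25 Hamle 1588 EC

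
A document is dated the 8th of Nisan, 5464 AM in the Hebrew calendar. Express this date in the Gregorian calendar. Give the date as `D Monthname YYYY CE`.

Julian Day Number of the source date = 2343535.
Converting JDN 2343535 to the Gregorian calendar gives 12 April 1704 CE.

12 April 1704 CE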